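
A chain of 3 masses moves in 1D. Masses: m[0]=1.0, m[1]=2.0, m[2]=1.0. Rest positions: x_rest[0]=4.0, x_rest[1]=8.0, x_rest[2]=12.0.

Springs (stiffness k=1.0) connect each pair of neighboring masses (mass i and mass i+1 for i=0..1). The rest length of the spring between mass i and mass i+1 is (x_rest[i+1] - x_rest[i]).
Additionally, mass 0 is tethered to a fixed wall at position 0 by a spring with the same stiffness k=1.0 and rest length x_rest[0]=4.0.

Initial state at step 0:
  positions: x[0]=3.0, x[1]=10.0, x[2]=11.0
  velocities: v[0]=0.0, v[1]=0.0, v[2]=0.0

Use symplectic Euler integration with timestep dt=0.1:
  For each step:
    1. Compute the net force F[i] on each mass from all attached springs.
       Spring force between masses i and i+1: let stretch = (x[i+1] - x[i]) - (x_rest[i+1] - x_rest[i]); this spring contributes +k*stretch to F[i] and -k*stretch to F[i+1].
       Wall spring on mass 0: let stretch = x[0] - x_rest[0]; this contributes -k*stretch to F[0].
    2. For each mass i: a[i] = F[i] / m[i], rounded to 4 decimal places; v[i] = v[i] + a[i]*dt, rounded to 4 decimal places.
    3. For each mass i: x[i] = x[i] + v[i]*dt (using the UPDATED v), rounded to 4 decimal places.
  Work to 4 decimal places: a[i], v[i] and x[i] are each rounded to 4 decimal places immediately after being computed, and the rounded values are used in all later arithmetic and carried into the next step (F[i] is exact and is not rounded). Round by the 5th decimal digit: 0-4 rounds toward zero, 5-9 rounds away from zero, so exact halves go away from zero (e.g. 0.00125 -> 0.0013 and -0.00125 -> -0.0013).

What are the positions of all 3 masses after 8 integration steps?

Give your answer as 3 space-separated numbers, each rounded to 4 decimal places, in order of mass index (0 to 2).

Step 0: x=[3.0000 10.0000 11.0000] v=[0.0000 0.0000 0.0000]
Step 1: x=[3.0400 9.9700 11.0300] v=[0.4000 -0.3000 0.3000]
Step 2: x=[3.1189 9.9107 11.0894] v=[0.7890 -0.5935 0.5940]
Step 3: x=[3.2345 9.8233 11.1770] v=[1.1563 -0.8742 0.8761]
Step 4: x=[3.3837 9.7097 11.2911] v=[1.4917 -1.1360 1.1407]
Step 5: x=[3.5623 9.5724 11.4294] v=[1.7859 -1.3732 1.3826]
Step 6: x=[3.7654 9.4143 11.5891] v=[2.0307 -1.5809 1.5969]
Step 7: x=[3.9873 9.2388 11.7670] v=[2.2191 -1.7546 1.7794]
Step 8: x=[4.2219 9.0497 11.9597] v=[2.3455 -1.8908 1.9266]

Answer: 4.2219 9.0497 11.9597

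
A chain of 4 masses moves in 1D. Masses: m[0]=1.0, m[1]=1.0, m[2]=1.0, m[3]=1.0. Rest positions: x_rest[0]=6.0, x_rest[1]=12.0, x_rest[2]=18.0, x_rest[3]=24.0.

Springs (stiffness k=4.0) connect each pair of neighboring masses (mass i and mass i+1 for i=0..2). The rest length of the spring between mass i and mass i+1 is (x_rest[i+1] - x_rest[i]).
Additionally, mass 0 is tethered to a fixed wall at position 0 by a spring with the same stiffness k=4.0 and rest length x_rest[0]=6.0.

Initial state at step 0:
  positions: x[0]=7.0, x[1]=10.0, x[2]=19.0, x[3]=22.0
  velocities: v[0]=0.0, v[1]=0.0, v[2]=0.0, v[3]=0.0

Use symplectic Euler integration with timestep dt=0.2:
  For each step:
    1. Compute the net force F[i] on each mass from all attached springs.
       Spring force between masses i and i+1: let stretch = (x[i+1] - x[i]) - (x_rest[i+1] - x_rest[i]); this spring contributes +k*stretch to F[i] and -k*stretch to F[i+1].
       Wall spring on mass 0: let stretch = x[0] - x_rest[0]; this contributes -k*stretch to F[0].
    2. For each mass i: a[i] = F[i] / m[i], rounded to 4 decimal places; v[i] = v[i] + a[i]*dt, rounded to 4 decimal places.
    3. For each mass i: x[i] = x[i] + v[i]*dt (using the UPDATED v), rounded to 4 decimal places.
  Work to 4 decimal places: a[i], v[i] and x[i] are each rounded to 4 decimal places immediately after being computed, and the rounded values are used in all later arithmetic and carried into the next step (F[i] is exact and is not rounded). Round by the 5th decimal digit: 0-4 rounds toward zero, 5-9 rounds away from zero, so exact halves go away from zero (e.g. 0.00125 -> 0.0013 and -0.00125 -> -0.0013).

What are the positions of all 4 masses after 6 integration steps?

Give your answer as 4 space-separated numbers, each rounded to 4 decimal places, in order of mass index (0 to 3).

Answer: 6.0249 10.7197 17.8971 23.6283

Derivation:
Step 0: x=[7.0000 10.0000 19.0000 22.0000] v=[0.0000 0.0000 0.0000 0.0000]
Step 1: x=[6.3600 10.9600 18.0400 22.4800] v=[-3.2000 4.8000 -4.8000 2.4000]
Step 2: x=[5.4384 12.3168 16.6576 23.2096] v=[-4.6080 6.7840 -6.9120 3.6480]
Step 3: x=[4.7472 13.2676 15.6290 23.8509] v=[-3.4560 4.7539 -5.1430 3.2064]
Step 4: x=[4.6597 13.2329 15.5381 24.1367] v=[-0.4374 -0.1733 -0.4546 1.4289]
Step 5: x=[5.1984 12.1954 16.4541 24.0067] v=[2.6934 -5.1877 4.5801 -0.6500]
Step 6: x=[6.0249 10.7197 17.8971 23.6283] v=[4.1323 -7.3783 7.2152 -1.8921]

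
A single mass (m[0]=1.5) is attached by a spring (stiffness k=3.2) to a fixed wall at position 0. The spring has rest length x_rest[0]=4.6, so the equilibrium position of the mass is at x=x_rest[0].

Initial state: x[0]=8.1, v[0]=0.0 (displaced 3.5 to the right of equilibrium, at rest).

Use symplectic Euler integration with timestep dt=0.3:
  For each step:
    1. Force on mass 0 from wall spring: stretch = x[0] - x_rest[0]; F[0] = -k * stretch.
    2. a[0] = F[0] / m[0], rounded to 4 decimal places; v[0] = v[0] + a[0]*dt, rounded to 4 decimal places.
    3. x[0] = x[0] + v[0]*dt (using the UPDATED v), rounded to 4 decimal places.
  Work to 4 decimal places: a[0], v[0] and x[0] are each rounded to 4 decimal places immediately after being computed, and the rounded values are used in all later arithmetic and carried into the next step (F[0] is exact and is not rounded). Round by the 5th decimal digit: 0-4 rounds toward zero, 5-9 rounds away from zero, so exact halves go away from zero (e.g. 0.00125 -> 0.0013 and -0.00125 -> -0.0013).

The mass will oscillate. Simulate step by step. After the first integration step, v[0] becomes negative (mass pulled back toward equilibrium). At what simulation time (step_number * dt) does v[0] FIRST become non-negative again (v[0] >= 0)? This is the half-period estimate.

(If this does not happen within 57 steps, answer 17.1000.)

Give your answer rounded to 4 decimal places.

Step 0: x=[8.1000] v=[0.0000]
Step 1: x=[7.4280] v=[-2.2400]
Step 2: x=[6.2130] v=[-4.0499]
Step 3: x=[4.6883] v=[-5.0822]
Step 4: x=[3.1467] v=[-5.1387]
Step 5: x=[1.8841] v=[-4.2086]
Step 6: x=[1.1430] v=[-2.4704]
Step 7: x=[1.0656] v=[-0.2579]
Step 8: x=[1.6668] v=[2.0041]
First v>=0 after going negative at step 8, time=2.4000

Answer: 2.4000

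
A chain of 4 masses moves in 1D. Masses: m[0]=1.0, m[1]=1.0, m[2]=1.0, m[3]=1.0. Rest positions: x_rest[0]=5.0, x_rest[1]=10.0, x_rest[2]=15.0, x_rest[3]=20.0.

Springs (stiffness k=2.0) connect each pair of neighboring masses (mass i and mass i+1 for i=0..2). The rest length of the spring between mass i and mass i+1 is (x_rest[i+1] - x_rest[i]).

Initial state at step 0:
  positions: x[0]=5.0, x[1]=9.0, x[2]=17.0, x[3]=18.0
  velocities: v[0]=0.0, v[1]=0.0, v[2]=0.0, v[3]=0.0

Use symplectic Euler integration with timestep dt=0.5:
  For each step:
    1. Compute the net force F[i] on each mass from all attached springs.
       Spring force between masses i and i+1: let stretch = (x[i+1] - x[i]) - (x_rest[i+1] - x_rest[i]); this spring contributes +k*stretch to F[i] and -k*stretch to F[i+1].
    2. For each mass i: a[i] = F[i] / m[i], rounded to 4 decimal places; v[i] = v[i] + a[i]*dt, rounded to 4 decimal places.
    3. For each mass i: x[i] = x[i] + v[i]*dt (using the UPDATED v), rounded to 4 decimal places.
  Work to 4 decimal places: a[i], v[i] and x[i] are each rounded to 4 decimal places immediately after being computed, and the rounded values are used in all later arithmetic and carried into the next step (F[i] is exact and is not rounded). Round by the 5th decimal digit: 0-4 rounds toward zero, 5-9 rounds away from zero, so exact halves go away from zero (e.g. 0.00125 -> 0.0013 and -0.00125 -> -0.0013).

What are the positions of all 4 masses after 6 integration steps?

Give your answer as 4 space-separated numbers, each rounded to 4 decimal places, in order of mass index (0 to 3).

Step 0: x=[5.0000 9.0000 17.0000 18.0000] v=[0.0000 0.0000 0.0000 0.0000]
Step 1: x=[4.5000 11.0000 13.5000 20.0000] v=[-1.0000 4.0000 -7.0000 4.0000]
Step 2: x=[4.7500 11.0000 12.0000 21.2500] v=[0.5000 0.0000 -3.0000 2.5000]
Step 3: x=[5.6250 8.3750 14.6250 20.3750] v=[1.7500 -5.2500 5.2500 -1.7500]
Step 4: x=[5.3750 7.5000 17.0000 19.1250] v=[-0.5000 -1.7500 4.7500 -2.5000]
Step 5: x=[3.6875 10.3125 15.6875 19.3125] v=[-3.3750 5.6250 -2.6250 0.3750]
Step 6: x=[2.8125 12.5000 13.5000 20.1875] v=[-1.7500 4.3750 -4.3750 1.7500]

Answer: 2.8125 12.5000 13.5000 20.1875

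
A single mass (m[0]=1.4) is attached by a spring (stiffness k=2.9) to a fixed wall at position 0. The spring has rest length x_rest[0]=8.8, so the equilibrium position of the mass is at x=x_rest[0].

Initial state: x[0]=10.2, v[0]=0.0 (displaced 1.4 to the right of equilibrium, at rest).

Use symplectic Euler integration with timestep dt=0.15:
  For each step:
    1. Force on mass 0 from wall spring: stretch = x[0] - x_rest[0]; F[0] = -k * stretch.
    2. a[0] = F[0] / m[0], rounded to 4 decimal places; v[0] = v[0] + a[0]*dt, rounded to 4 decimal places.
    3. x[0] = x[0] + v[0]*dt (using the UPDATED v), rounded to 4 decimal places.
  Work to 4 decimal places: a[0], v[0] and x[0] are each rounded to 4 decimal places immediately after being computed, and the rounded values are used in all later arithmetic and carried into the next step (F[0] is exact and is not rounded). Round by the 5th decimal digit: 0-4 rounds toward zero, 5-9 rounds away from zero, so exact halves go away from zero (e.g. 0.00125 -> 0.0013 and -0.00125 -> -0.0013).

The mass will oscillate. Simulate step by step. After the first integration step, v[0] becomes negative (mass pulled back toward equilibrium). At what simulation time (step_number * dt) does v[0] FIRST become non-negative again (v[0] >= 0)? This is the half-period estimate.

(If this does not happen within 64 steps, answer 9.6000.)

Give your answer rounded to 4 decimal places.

Answer: 2.2500

Derivation:
Step 0: x=[10.2000] v=[0.0000]
Step 1: x=[10.1348] v=[-0.4350]
Step 2: x=[10.0073] v=[-0.8497]
Step 3: x=[9.8236] v=[-1.2248]
Step 4: x=[9.5922] v=[-1.5428]
Step 5: x=[9.3239] v=[-1.7890]
Step 6: x=[9.0311] v=[-1.9518]
Step 7: x=[8.7276] v=[-2.0236]
Step 8: x=[8.4274] v=[-2.0011]
Step 9: x=[8.1446] v=[-1.8853]
Step 10: x=[7.8923] v=[-1.6817]
Step 11: x=[7.6823] v=[-1.3997]
Step 12: x=[7.5244] v=[-1.0524]
Step 13: x=[7.4260] v=[-0.6561]
Step 14: x=[7.3916] v=[-0.2292]
Step 15: x=[7.4229] v=[0.2084]
First v>=0 after going negative at step 15, time=2.2500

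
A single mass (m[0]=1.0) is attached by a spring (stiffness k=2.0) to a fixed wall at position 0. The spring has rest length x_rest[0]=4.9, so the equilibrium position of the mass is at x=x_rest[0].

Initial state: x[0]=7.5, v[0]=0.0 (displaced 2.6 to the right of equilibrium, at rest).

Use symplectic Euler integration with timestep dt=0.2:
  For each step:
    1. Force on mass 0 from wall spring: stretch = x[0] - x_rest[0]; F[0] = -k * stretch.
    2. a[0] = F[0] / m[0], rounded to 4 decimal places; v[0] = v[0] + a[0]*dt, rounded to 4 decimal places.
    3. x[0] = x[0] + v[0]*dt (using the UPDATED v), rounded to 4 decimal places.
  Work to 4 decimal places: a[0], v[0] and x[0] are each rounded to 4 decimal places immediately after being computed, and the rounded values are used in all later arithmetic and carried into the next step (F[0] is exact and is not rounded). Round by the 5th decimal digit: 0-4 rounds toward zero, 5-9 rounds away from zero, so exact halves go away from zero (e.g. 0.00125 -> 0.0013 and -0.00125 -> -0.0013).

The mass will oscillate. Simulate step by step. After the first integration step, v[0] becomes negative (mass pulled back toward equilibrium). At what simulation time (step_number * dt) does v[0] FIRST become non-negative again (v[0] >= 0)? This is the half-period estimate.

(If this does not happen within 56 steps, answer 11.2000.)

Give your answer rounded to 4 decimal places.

Answer: 2.4000

Derivation:
Step 0: x=[7.5000] v=[0.0000]
Step 1: x=[7.2920] v=[-1.0400]
Step 2: x=[6.8926] v=[-1.9968]
Step 3: x=[6.3338] v=[-2.7938]
Step 4: x=[5.6603] v=[-3.3673]
Step 5: x=[4.9260] v=[-3.6714]
Step 6: x=[4.1896] v=[-3.6818]
Step 7: x=[3.5101] v=[-3.3976]
Step 8: x=[2.9418] v=[-2.8416]
Step 9: x=[2.5301] v=[-2.0583]
Step 10: x=[2.3080] v=[-1.1103]
Step 11: x=[2.2933] v=[-0.0735]
Step 12: x=[2.4871] v=[0.9692]
First v>=0 after going negative at step 12, time=2.4000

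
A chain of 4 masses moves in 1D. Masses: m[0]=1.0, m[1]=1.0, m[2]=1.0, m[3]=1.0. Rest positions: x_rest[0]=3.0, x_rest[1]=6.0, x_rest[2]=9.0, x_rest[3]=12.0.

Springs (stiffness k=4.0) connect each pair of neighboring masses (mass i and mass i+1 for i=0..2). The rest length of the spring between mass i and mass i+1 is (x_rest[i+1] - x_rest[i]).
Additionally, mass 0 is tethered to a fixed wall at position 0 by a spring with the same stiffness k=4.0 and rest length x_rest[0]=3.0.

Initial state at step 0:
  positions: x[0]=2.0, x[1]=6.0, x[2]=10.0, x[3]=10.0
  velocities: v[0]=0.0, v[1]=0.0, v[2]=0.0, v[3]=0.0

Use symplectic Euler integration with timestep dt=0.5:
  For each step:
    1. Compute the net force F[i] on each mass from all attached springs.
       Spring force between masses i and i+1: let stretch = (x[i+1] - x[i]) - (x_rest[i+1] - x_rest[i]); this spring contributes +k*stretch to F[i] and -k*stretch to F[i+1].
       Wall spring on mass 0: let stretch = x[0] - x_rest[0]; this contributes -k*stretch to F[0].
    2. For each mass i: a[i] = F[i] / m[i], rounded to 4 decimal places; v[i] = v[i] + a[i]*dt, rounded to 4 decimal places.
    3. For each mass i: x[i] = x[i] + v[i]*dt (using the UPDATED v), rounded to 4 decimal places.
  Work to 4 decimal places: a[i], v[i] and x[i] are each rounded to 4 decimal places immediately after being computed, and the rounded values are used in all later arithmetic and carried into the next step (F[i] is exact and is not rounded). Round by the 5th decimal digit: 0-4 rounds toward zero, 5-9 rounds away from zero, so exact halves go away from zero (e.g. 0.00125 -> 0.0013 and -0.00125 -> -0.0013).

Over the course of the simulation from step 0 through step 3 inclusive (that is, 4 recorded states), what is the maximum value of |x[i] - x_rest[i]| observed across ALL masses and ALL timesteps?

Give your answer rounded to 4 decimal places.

Step 0: x=[2.0000 6.0000 10.0000 10.0000] v=[0.0000 0.0000 0.0000 0.0000]
Step 1: x=[4.0000 6.0000 6.0000 13.0000] v=[4.0000 0.0000 -8.0000 6.0000]
Step 2: x=[4.0000 4.0000 9.0000 12.0000] v=[0.0000 -4.0000 6.0000 -2.0000]
Step 3: x=[0.0000 7.0000 10.0000 11.0000] v=[-8.0000 6.0000 2.0000 -2.0000]
Max displacement = 3.0000

Answer: 3.0000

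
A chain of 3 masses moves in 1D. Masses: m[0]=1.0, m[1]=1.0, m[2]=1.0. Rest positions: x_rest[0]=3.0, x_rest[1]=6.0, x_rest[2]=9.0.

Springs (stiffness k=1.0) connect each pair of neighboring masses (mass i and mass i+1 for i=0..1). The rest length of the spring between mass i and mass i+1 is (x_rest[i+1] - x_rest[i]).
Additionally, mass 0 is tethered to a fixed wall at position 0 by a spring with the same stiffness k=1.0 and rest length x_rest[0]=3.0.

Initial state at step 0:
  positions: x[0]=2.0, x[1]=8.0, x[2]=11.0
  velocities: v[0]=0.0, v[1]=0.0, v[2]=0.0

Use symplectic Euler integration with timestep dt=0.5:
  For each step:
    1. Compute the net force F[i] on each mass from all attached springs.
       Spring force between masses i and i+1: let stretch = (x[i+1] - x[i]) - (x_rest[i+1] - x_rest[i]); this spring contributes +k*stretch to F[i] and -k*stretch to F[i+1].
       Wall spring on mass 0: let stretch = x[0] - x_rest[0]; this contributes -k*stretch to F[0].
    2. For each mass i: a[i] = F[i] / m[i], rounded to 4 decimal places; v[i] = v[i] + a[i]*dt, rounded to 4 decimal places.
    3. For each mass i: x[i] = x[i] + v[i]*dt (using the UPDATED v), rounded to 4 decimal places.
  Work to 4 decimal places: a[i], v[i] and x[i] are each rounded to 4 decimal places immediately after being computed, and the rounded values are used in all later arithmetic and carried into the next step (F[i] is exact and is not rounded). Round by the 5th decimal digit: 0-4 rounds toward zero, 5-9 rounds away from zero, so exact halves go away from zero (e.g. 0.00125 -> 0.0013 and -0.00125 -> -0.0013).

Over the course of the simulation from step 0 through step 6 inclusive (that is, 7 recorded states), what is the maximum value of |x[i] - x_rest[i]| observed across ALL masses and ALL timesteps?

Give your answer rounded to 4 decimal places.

Step 0: x=[2.0000 8.0000 11.0000] v=[0.0000 0.0000 0.0000]
Step 1: x=[3.0000 7.2500 11.0000] v=[2.0000 -1.5000 0.0000]
Step 2: x=[4.3125 6.3750 10.8125] v=[2.6250 -1.7500 -0.3750]
Step 3: x=[5.0625 6.0938 10.2656] v=[1.5000 -0.5625 -1.0938]
Step 4: x=[4.8047 6.5977 9.4258] v=[-0.5156 1.0078 -1.6797]
Step 5: x=[3.7940 7.3604 8.6289] v=[-2.0215 1.5254 -1.5938]
Step 6: x=[2.7264 7.5487 8.2649] v=[-2.1353 0.3765 -0.7281]
Max displacement = 2.0625

Answer: 2.0625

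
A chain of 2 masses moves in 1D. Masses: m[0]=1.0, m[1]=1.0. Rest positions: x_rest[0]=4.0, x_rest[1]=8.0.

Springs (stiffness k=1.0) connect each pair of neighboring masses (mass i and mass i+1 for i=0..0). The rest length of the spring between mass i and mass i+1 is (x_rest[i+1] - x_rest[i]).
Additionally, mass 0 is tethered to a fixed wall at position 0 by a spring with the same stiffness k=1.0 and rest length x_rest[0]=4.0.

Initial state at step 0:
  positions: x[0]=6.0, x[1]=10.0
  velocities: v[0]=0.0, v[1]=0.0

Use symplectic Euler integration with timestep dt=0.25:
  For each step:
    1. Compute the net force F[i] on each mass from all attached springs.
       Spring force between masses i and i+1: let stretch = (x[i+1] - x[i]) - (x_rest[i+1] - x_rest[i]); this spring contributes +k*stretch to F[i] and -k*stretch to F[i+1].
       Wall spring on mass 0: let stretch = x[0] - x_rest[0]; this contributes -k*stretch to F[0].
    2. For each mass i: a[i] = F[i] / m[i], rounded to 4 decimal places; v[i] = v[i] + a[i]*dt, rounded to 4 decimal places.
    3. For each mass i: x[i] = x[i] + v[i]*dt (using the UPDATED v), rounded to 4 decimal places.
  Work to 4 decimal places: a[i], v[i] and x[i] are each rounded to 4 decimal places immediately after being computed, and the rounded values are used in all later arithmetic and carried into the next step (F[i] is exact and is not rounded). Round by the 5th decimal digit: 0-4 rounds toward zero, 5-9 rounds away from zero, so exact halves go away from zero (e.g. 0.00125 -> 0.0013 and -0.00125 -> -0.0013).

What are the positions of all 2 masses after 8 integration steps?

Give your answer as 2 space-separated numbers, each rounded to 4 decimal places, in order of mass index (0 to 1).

Answer: 3.8320 8.9261

Derivation:
Step 0: x=[6.0000 10.0000] v=[0.0000 0.0000]
Step 1: x=[5.8750 10.0000] v=[-0.5000 0.0000]
Step 2: x=[5.6406 9.9922] v=[-0.9375 -0.0313]
Step 3: x=[5.3257 9.9624] v=[-1.2598 -0.1192]
Step 4: x=[4.9677 9.8928] v=[-1.4321 -0.2784]
Step 5: x=[4.6070 9.7654] v=[-1.4428 -0.5097]
Step 6: x=[4.2808 9.5656] v=[-1.3050 -0.7993]
Step 7: x=[4.0173 9.2855] v=[-1.0540 -1.1205]
Step 8: x=[3.8320 8.9261] v=[-0.7413 -1.4376]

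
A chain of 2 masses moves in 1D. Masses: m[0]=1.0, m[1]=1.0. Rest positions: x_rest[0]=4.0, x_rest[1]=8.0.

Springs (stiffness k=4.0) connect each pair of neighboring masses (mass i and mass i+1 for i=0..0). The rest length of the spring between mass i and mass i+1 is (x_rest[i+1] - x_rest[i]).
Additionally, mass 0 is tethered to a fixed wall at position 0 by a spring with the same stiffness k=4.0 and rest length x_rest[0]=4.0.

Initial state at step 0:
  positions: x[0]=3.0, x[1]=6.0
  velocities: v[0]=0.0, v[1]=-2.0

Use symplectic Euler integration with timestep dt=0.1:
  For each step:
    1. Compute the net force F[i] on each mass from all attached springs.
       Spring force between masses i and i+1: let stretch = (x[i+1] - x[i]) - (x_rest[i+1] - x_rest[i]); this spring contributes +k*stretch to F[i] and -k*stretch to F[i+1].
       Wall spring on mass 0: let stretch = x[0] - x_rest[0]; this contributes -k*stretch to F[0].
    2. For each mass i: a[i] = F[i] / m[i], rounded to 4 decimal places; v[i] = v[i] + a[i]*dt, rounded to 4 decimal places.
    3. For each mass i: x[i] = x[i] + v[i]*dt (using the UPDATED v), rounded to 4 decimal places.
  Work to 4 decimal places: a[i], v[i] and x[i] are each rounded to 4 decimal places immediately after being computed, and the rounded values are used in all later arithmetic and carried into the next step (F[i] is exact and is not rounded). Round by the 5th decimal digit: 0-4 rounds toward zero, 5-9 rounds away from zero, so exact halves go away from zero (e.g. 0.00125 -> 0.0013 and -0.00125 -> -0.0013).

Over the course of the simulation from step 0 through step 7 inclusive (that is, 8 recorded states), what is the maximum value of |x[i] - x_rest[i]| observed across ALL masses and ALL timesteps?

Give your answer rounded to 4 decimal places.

Answer: 2.3469

Derivation:
Step 0: x=[3.0000 6.0000] v=[0.0000 -2.0000]
Step 1: x=[3.0000 5.8400] v=[0.0000 -1.6000]
Step 2: x=[2.9936 5.7264] v=[-0.0640 -1.1360]
Step 3: x=[2.9768 5.6635] v=[-0.1683 -0.6291]
Step 4: x=[2.9484 5.6531] v=[-0.2843 -0.1038]
Step 5: x=[2.9102 5.6945] v=[-0.3818 0.4143]
Step 6: x=[2.8670 5.7846] v=[-0.4322 0.9006]
Step 7: x=[2.8258 5.9180] v=[-0.4120 1.3336]
Max displacement = 2.3469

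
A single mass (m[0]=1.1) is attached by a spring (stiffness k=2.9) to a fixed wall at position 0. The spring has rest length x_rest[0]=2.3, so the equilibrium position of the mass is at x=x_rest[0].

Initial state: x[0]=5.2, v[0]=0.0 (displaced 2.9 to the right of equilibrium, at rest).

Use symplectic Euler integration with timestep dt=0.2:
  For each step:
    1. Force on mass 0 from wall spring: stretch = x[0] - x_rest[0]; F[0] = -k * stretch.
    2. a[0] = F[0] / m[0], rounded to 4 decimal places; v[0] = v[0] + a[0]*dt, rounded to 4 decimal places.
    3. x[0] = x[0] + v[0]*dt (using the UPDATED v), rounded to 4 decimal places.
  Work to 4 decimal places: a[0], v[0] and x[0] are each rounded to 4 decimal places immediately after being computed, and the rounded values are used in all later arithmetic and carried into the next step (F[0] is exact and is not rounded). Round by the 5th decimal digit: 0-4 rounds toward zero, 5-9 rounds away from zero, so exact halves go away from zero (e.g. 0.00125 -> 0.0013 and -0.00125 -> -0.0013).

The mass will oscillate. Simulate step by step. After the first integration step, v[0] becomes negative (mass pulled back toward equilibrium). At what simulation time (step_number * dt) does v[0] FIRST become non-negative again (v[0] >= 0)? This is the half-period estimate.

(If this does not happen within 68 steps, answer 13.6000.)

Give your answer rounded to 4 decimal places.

Answer: 2.0000

Derivation:
Step 0: x=[5.2000] v=[0.0000]
Step 1: x=[4.8942] v=[-1.5291]
Step 2: x=[4.3148] v=[-2.8970]
Step 3: x=[3.5229] v=[-3.9593]
Step 4: x=[2.6021] v=[-4.6041]
Step 5: x=[1.6494] v=[-4.7634]
Step 6: x=[0.7653] v=[-4.4204]
Step 7: x=[0.0431] v=[-3.6112]
Step 8: x=[-0.4411] v=[-2.4212]
Step 9: x=[-0.6363] v=[-0.9759]
Step 10: x=[-0.5218] v=[0.5723]
First v>=0 after going negative at step 10, time=2.0000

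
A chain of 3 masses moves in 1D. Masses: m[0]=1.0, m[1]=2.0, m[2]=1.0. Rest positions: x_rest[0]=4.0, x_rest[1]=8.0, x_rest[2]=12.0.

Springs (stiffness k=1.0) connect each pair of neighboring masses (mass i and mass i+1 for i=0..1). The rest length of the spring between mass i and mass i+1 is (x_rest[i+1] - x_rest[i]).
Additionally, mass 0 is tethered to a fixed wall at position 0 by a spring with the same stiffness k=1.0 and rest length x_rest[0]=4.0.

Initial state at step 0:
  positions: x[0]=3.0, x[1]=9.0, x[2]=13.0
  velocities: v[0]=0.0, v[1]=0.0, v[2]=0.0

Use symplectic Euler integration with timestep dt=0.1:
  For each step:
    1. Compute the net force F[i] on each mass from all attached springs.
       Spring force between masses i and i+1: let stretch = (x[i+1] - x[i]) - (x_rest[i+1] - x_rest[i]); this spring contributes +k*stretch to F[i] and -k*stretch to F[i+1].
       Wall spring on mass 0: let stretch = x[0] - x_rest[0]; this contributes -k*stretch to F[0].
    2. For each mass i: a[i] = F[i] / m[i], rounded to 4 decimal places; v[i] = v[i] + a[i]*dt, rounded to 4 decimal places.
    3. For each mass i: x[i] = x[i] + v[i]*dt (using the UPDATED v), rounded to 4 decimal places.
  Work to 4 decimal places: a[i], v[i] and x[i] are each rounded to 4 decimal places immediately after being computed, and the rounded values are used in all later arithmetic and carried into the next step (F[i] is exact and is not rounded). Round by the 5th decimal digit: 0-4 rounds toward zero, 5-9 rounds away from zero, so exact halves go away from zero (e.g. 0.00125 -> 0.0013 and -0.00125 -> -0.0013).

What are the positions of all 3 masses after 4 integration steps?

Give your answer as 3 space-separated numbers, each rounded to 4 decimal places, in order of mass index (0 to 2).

Step 0: x=[3.0000 9.0000 13.0000] v=[0.0000 0.0000 0.0000]
Step 1: x=[3.0300 8.9900 13.0000] v=[0.3000 -0.1000 0.0000]
Step 2: x=[3.0893 8.9703 12.9999] v=[0.5930 -0.1975 -0.0010]
Step 3: x=[3.1765 8.9413 12.9995] v=[0.8722 -0.2901 -0.0040]
Step 4: x=[3.2896 8.9038 12.9985] v=[1.1310 -0.3754 -0.0098]

Answer: 3.2896 8.9038 12.9985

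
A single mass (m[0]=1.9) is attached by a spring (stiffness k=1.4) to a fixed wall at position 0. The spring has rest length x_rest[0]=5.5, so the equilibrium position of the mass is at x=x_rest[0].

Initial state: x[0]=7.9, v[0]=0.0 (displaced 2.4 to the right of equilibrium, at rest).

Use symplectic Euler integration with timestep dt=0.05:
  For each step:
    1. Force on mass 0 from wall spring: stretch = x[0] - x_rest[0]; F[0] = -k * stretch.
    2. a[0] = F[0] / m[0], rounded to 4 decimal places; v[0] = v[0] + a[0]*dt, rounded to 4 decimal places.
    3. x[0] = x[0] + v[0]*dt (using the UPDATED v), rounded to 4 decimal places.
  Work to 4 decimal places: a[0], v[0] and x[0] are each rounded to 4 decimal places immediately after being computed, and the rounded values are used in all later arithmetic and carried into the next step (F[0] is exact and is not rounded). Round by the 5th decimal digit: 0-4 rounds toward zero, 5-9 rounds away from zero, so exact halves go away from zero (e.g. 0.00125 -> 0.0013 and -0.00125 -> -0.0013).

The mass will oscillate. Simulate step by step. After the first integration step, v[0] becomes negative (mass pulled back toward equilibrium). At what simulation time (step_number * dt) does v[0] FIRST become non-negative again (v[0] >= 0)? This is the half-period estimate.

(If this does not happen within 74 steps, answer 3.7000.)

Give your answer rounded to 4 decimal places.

Answer: 3.7000

Derivation:
Step 0: x=[7.9000] v=[0.0000]
Step 1: x=[7.8956] v=[-0.0884]
Step 2: x=[7.8868] v=[-0.1767]
Step 3: x=[7.8736] v=[-0.2646]
Step 4: x=[7.8560] v=[-0.3521]
Step 5: x=[7.8341] v=[-0.4389]
Step 6: x=[7.8079] v=[-0.5249]
Step 7: x=[7.7774] v=[-0.6099]
Step 8: x=[7.7427] v=[-0.6938]
Step 9: x=[7.7039] v=[-0.7764]
Step 10: x=[7.6610] v=[-0.8576]
Step 11: x=[7.6141] v=[-0.9372]
Step 12: x=[7.5633] v=[-1.0151]
Step 13: x=[7.5087] v=[-1.0911]
Step 14: x=[7.4504] v=[-1.1651]
Step 15: x=[7.3886] v=[-1.2370]
Step 16: x=[7.3233] v=[-1.3066]
Step 17: x=[7.2546] v=[-1.3738]
Step 18: x=[7.1827] v=[-1.4384]
Step 19: x=[7.1077] v=[-1.5004]
Step 20: x=[7.0297] v=[-1.5596]
Step 21: x=[6.9489] v=[-1.6160]
Step 22: x=[6.8654] v=[-1.6694]
Step 23: x=[6.7794] v=[-1.7197]
Step 24: x=[6.6911] v=[-1.7668]
Step 25: x=[6.6006] v=[-1.8107]
Step 26: x=[6.5080] v=[-1.8513]
Step 27: x=[6.4136] v=[-1.8884]
Step 28: x=[6.3175] v=[-1.9221]
Step 29: x=[6.2199] v=[-1.9522]
Step 30: x=[6.1210] v=[-1.9787]
Step 31: x=[6.0209] v=[-2.0016]
Step 32: x=[5.9199] v=[-2.0208]
Step 33: x=[5.8181] v=[-2.0363]
Step 34: x=[5.7157] v=[-2.0480]
Step 35: x=[5.6129] v=[-2.0559]
Step 36: x=[5.5099] v=[-2.0601]
Step 37: x=[5.4069] v=[-2.0605]
Step 38: x=[5.3040] v=[-2.0571]
Step 39: x=[5.2015] v=[-2.0499]
Step 40: x=[5.0996] v=[-2.0389]
Step 41: x=[4.9984] v=[-2.0242]
Step 42: x=[4.8981] v=[-2.0057]
Step 43: x=[4.7989] v=[-1.9835]
Step 44: x=[4.7010] v=[-1.9577]
Step 45: x=[4.6046] v=[-1.9283]
Step 46: x=[4.5098] v=[-1.8953]
Step 47: x=[4.4169] v=[-1.8588]
Step 48: x=[4.3260] v=[-1.8189]
Step 49: x=[4.2372] v=[-1.7756]
Step 50: x=[4.1507] v=[-1.7291]
Step 51: x=[4.0667] v=[-1.6794]
Step 52: x=[3.9854] v=[-1.6266]
Step 53: x=[3.9069] v=[-1.5708]
Step 54: x=[3.8313] v=[-1.5121]
Step 55: x=[3.7588] v=[-1.4506]
Step 56: x=[3.6895] v=[-1.3865]
Step 57: x=[3.6235] v=[-1.3198]
Step 58: x=[3.5610] v=[-1.2507]
Step 59: x=[3.5020] v=[-1.1793]
Step 60: x=[3.4467] v=[-1.1057]
Step 61: x=[3.3952] v=[-1.0301]
Step 62: x=[3.3476] v=[-0.9526]
Step 63: x=[3.3039] v=[-0.8733]
Step 64: x=[3.2643] v=[-0.7924]
Step 65: x=[3.2288] v=[-0.7100]
Step 66: x=[3.1975] v=[-0.6263]
Step 67: x=[3.1704] v=[-0.5415]
Step 68: x=[3.1476] v=[-0.4557]
Step 69: x=[3.1292] v=[-0.3690]
Step 70: x=[3.1151] v=[-0.2817]
Step 71: x=[3.1054] v=[-0.1938]
Step 72: x=[3.1001] v=[-0.1056]
Step 73: x=[3.0992] v=[-0.0172]
Step 74: x=[3.1028] v=[0.0713]
First v>=0 after going negative at step 74, time=3.7000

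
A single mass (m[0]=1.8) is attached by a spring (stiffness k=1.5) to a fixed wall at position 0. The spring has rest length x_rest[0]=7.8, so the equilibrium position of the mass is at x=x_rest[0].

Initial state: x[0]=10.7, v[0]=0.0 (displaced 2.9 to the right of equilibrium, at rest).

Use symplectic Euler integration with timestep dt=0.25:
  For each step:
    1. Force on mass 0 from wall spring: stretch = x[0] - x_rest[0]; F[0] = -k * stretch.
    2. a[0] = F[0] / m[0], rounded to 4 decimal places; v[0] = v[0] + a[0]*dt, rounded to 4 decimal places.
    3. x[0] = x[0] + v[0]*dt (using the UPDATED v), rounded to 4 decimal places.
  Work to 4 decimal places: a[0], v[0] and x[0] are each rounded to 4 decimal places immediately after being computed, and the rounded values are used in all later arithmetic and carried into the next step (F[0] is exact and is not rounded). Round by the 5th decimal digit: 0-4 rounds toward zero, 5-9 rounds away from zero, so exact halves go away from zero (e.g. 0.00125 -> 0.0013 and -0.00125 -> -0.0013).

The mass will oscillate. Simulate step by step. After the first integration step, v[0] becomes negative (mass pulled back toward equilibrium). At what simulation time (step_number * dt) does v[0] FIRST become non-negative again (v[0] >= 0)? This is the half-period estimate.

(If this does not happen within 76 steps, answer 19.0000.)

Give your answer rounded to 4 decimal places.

Answer: 3.5000

Derivation:
Step 0: x=[10.7000] v=[0.0000]
Step 1: x=[10.5490] v=[-0.6042]
Step 2: x=[10.2548] v=[-1.1769]
Step 3: x=[9.8327] v=[-1.6883]
Step 4: x=[9.3048] v=[-2.1118]
Step 5: x=[8.6985] v=[-2.4253]
Step 6: x=[8.0454] v=[-2.6125]
Step 7: x=[7.3795] v=[-2.6636]
Step 8: x=[6.7355] v=[-2.5760]
Step 9: x=[6.1470] v=[-2.3542]
Step 10: x=[5.6446] v=[-2.0098]
Step 11: x=[5.2544] v=[-1.5608]
Step 12: x=[4.9968] v=[-1.0305]
Step 13: x=[4.8852] v=[-0.4465]
Step 14: x=[4.9254] v=[0.1608]
First v>=0 after going negative at step 14, time=3.5000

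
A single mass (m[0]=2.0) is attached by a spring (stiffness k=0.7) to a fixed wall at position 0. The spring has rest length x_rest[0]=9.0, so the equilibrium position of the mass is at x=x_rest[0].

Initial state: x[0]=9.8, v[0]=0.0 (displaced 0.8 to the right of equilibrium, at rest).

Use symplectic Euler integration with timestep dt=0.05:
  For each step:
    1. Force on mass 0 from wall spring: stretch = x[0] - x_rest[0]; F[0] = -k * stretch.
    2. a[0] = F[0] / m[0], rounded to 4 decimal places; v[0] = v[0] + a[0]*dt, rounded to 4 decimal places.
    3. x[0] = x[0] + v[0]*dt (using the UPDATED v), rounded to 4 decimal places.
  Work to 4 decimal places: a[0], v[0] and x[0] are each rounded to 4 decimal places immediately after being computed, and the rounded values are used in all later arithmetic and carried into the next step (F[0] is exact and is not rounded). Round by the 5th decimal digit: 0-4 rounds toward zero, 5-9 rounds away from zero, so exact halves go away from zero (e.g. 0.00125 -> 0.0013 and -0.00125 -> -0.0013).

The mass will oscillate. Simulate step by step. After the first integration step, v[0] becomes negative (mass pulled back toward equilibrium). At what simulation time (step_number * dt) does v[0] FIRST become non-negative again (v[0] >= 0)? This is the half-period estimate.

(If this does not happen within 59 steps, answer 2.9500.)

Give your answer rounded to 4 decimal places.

Answer: 2.9500

Derivation:
Step 0: x=[9.8000] v=[0.0000]
Step 1: x=[9.7993] v=[-0.0140]
Step 2: x=[9.7979] v=[-0.0280]
Step 3: x=[9.7958] v=[-0.0420]
Step 4: x=[9.7930] v=[-0.0559]
Step 5: x=[9.7895] v=[-0.0698]
Step 6: x=[9.7853] v=[-0.0836]
Step 7: x=[9.7804] v=[-0.0973]
Step 8: x=[9.7749] v=[-0.1110]
Step 9: x=[9.7687] v=[-0.1246]
Step 10: x=[9.7618] v=[-0.1381]
Step 11: x=[9.7542] v=[-0.1514]
Step 12: x=[9.7460] v=[-0.1646]
Step 13: x=[9.7371] v=[-0.1777]
Step 14: x=[9.7276] v=[-0.1906]
Step 15: x=[9.7174] v=[-0.2033]
Step 16: x=[9.7066] v=[-0.2159]
Step 17: x=[9.6952] v=[-0.2283]
Step 18: x=[9.6832] v=[-0.2405]
Step 19: x=[9.6706] v=[-0.2525]
Step 20: x=[9.6574] v=[-0.2642]
Step 21: x=[9.6436] v=[-0.2757]
Step 22: x=[9.6293] v=[-0.2870]
Step 23: x=[9.6144] v=[-0.2980]
Step 24: x=[9.5990] v=[-0.3088]
Step 25: x=[9.5830] v=[-0.3193]
Step 26: x=[9.5665] v=[-0.3295]
Step 27: x=[9.5495] v=[-0.3394]
Step 28: x=[9.5321] v=[-0.3490]
Step 29: x=[9.5142] v=[-0.3583]
Step 30: x=[9.4958] v=[-0.3673]
Step 31: x=[9.4770] v=[-0.3760]
Step 32: x=[9.4578] v=[-0.3844]
Step 33: x=[9.4382] v=[-0.3924]
Step 34: x=[9.4182] v=[-0.4001]
Step 35: x=[9.3978] v=[-0.4074]
Step 36: x=[9.3771] v=[-0.4144]
Step 37: x=[9.3561] v=[-0.4210]
Step 38: x=[9.3347] v=[-0.4272]
Step 39: x=[9.3130] v=[-0.4331]
Step 40: x=[9.2911] v=[-0.4386]
Step 41: x=[9.2689] v=[-0.4437]
Step 42: x=[9.2465] v=[-0.4484]
Step 43: x=[9.2239] v=[-0.4527]
Step 44: x=[9.2011] v=[-0.4566]
Step 45: x=[9.1781] v=[-0.4601]
Step 46: x=[9.1549] v=[-0.4632]
Step 47: x=[9.1316] v=[-0.4659]
Step 48: x=[9.1082] v=[-0.4682]
Step 49: x=[9.0847] v=[-0.4701]
Step 50: x=[9.0611] v=[-0.4716]
Step 51: x=[9.0375] v=[-0.4727]
Step 52: x=[9.0138] v=[-0.4734]
Step 53: x=[8.9901] v=[-0.4736]
Step 54: x=[8.9664] v=[-0.4734]
Step 55: x=[8.9428] v=[-0.4728]
Step 56: x=[8.9192] v=[-0.4718]
Step 57: x=[8.8957] v=[-0.4704]
Step 58: x=[8.8723] v=[-0.4686]
Step 59: x=[8.8490] v=[-0.4664]
v[0] did not become non-negative within 59 steps; using fallback time=2.9500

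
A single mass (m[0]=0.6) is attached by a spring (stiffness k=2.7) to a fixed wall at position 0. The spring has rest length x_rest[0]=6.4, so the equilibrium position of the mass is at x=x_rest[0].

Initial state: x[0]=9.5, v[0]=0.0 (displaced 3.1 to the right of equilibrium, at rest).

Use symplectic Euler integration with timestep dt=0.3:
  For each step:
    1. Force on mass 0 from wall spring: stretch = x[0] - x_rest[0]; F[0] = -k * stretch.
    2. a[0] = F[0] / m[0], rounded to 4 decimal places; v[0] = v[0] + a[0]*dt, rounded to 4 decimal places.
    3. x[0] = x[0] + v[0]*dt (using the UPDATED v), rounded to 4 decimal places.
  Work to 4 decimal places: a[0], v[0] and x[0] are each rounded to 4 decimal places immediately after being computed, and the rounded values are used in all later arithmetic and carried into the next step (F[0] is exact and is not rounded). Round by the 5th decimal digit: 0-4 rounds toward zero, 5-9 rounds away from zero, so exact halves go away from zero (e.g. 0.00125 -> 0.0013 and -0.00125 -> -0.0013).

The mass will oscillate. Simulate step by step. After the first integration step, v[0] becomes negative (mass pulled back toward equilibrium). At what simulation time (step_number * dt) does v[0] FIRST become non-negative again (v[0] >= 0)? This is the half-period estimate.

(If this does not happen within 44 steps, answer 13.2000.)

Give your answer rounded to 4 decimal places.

Answer: 1.5000

Derivation:
Step 0: x=[9.5000] v=[0.0000]
Step 1: x=[8.2445] v=[-4.1850]
Step 2: x=[6.2420] v=[-6.6751]
Step 3: x=[4.3035] v=[-6.4618]
Step 4: x=[3.2141] v=[-3.6315]
Step 5: x=[3.4150] v=[0.6695]
First v>=0 after going negative at step 5, time=1.5000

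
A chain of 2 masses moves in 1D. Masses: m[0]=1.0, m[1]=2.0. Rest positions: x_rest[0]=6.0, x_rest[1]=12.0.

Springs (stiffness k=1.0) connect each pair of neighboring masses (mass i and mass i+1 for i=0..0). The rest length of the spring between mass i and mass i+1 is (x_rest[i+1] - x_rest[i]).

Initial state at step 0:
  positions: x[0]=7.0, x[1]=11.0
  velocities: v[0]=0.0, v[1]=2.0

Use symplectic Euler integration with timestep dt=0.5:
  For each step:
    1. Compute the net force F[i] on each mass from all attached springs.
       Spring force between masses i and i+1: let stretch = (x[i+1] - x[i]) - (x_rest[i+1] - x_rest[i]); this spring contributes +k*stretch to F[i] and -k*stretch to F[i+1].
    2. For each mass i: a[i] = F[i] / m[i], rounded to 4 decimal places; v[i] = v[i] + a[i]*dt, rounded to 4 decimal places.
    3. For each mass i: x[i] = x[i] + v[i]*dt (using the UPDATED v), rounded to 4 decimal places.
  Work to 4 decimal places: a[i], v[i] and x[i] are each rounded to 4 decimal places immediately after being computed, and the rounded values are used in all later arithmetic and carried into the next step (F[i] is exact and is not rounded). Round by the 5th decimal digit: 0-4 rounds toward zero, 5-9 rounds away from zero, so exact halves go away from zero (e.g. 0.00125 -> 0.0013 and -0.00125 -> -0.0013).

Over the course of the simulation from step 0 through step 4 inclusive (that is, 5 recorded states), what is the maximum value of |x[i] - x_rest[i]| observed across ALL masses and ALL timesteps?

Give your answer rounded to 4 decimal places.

Step 0: x=[7.0000 11.0000] v=[0.0000 2.0000]
Step 1: x=[6.5000 12.2500] v=[-1.0000 2.5000]
Step 2: x=[5.9375 13.5313] v=[-1.1250 2.5625]
Step 3: x=[5.7735 14.6134] v=[-0.3281 2.1641]
Step 4: x=[6.3195 15.3405] v=[1.0919 1.4541]
Max displacement = 3.3405

Answer: 3.3405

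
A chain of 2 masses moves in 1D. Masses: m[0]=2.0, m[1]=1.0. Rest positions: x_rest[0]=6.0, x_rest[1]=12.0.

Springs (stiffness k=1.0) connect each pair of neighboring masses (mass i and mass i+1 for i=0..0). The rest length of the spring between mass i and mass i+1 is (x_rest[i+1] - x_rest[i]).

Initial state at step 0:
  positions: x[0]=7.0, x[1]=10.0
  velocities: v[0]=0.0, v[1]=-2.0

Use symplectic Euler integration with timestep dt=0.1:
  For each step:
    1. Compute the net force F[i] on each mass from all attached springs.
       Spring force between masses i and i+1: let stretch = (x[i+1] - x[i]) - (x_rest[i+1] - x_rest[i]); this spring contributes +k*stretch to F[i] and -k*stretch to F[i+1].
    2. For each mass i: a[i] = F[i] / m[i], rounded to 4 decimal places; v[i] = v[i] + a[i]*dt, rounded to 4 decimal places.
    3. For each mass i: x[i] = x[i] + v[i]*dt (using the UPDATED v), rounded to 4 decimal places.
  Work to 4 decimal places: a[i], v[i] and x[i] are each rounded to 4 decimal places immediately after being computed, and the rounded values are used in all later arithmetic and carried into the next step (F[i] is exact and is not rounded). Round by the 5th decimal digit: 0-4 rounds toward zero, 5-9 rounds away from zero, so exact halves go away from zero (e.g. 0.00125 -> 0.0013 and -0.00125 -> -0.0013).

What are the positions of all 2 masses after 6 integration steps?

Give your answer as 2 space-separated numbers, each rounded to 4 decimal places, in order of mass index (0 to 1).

Step 0: x=[7.0000 10.0000] v=[0.0000 -2.0000]
Step 1: x=[6.9850 9.8300] v=[-0.1500 -1.7000]
Step 2: x=[6.9542 9.6916] v=[-0.3078 -1.3845]
Step 3: x=[6.9071 9.5858] v=[-0.4709 -1.0582]
Step 4: x=[6.8434 9.5132] v=[-0.6370 -0.7261]
Step 5: x=[6.7631 9.4739] v=[-0.8035 -0.3931]
Step 6: x=[6.6663 9.4675] v=[-0.9680 -0.0642]

Answer: 6.6663 9.4675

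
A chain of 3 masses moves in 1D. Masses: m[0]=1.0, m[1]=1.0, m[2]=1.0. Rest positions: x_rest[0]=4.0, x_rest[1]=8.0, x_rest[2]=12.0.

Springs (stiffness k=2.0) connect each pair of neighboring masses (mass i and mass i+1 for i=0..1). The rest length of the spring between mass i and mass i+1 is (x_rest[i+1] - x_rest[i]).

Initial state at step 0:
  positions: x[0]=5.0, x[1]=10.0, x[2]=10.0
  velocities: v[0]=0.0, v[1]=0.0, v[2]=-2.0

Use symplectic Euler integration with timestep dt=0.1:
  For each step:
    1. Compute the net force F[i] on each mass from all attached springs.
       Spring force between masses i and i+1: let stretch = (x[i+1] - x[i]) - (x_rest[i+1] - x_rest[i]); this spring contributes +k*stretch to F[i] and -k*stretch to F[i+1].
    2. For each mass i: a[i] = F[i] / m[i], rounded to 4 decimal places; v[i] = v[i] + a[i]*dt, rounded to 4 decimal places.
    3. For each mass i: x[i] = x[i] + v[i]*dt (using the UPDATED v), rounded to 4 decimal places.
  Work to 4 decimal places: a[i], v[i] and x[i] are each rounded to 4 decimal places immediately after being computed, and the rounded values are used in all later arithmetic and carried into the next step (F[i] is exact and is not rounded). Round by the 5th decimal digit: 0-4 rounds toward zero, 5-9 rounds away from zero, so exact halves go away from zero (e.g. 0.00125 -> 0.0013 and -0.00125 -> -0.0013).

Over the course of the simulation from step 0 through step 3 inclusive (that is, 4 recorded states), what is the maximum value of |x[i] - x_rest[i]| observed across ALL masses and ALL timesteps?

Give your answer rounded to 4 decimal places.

Step 0: x=[5.0000 10.0000 10.0000] v=[0.0000 0.0000 -2.0000]
Step 1: x=[5.0200 9.9000 9.8800] v=[0.2000 -1.0000 -1.2000]
Step 2: x=[5.0576 9.7020 9.8404] v=[0.3760 -1.9800 -0.3960]
Step 3: x=[5.1081 9.4139 9.8780] v=[0.5049 -2.8812 0.3763]
Max displacement = 2.1596

Answer: 2.1596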